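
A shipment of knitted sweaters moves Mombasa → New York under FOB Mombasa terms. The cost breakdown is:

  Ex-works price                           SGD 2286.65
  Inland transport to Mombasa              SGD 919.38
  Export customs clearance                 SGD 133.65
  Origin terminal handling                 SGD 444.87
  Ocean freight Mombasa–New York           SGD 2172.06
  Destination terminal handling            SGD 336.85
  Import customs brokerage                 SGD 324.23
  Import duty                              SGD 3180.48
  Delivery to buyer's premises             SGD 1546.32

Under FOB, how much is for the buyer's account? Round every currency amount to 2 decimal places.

Buyer's account: SGD 7559.94

FOB: the seller bears costs until goods are on board at the origin port; the buyer bears freight, insurance and all costs thereafter.
Seller's account: goods 2286.65 + inland to port 919.38 + export clearance 133.65 + origin terminal 444.87 = 3784.55
Buyer's account: freight 2172.06 + destination terminal 336.85 + brokerage 324.23 + duty 3180.48 + delivery 1546.32 = 7559.94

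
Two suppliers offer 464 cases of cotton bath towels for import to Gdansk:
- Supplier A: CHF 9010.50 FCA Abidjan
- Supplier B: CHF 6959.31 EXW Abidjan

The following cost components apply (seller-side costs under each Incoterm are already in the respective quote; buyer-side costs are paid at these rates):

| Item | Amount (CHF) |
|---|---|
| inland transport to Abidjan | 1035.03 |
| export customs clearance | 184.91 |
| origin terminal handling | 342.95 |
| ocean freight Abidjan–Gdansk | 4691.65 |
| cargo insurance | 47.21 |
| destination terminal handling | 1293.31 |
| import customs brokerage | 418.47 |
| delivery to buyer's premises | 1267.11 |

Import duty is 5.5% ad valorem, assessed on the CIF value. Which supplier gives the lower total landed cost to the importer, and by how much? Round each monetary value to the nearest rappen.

Supplier A (FCA):
CIF value = FCA price + origin terminal + freight + insurance = 9010.50 + 342.95 + 4691.65 + 47.21 = 14092.31
Import duty = 14092.31 × 5.5% = 775.08
Buyer bears (A): 342.95 + 4691.65 + 47.21 + 1293.31 + 418.47 + 1267.11 = 8060.70
Landed cost (A) = invoice 9010.50 + 8060.70 + duty 775.08 = 17846.28
Supplier B (EXW):
CIF value = EXW price + inland to port + export clearance + origin terminal + freight + insurance = 6959.31 + 1035.03 + 184.91 + 342.95 + 4691.65 + 47.21 = 13261.06
Import duty = 13261.06 × 5.5% = 729.36
Buyer bears (B): 1035.03 + 184.91 + 342.95 + 4691.65 + 47.21 + 1293.31 + 418.47 + 1267.11 = 9280.64
Landed cost (B) = invoice 6959.31 + 9280.64 + duty 729.36 = 16969.31
Difference = |17846.28 − 16969.31| = 876.97

Supplier B is cheaper by CHF 876.97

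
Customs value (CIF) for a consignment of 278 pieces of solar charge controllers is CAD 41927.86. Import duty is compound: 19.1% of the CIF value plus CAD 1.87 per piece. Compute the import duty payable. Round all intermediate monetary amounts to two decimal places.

Ad valorem component: 41927.86 × 19.1% = 8008.22
Specific component: 278 × 1.87 = 519.86
Import duty = 8008.22 + 519.86 = 8528.08

Import duty: CAD 8528.08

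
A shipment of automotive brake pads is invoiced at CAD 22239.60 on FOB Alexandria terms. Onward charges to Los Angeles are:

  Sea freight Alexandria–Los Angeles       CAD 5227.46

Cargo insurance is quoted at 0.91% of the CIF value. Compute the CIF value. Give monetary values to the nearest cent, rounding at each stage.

Let C be the CIF value. C = FOB price + freight + 0.91% × C
C − 0.91% × C = 22239.60 + 5227.46
0.9909 × C = 27467.06
C = 27467.06 / 0.9909 = 27719.31
Insurance premium = 0.91% × 27719.31 = 252.25

CIF value: CAD 27719.31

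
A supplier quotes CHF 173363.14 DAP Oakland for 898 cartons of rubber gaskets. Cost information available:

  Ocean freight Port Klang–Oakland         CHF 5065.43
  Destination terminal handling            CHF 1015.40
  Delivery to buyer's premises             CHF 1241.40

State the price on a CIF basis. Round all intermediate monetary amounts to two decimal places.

CIF price: CHF 171106.34

Not relevant to the conversion: freight — on the seller under both DAP and CIF; already in the DAP price and stays in the CIF price.
From DAP to CIF, the seller no longer bears: destination terminal, delivery.
CIF price = 173363.14 − 1015.40 − 1241.40 = 171106.34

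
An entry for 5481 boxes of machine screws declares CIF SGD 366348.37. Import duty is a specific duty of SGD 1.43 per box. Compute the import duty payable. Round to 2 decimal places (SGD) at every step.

Import duty = 5481 × 1.43 = 7837.83

Import duty: SGD 7837.83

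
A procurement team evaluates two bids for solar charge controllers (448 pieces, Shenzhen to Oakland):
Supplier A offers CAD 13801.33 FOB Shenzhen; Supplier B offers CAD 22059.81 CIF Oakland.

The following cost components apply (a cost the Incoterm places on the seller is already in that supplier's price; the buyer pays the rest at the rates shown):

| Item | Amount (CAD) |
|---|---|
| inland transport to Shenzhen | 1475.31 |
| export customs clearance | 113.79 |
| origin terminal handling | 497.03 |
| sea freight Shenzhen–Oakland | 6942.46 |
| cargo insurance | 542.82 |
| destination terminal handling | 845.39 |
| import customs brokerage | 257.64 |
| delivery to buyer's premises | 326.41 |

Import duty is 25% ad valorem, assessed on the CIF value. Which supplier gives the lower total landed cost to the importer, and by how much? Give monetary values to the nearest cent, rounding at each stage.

Supplier A is cheaper by CAD 966.50

Supplier A (FOB):
CIF value = FOB price + freight + insurance = 13801.33 + 6942.46 + 542.82 = 21286.61
Import duty = 21286.61 × 25% = 5321.65
Buyer bears (A): 6942.46 + 542.82 + 845.39 + 257.64 + 326.41 = 8914.72
Landed cost (A) = invoice 13801.33 + 8914.72 + duty 5321.65 = 28037.70
Supplier B (CIF):
The CIF price already equals the CIF value: 22059.81
Import duty = 22059.81 × 25% = 5514.95
Buyer bears (B): 845.39 + 257.64 + 326.41 = 1429.44
Landed cost (B) = invoice 22059.81 + 1429.44 + duty 5514.95 = 29004.20
Difference = |28037.70 − 29004.20| = 966.50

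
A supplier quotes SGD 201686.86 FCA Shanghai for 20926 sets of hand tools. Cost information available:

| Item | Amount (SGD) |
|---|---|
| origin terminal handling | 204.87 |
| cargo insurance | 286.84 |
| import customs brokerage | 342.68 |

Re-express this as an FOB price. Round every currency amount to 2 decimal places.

FOB price: SGD 201891.73

Not relevant to the conversion: insurance, brokerage — on the buyer under both terms; not part of either seller's price.
From FCA to FOB, the seller additionally bears: origin terminal.
FOB price = 201686.86 + 204.87 = 201891.73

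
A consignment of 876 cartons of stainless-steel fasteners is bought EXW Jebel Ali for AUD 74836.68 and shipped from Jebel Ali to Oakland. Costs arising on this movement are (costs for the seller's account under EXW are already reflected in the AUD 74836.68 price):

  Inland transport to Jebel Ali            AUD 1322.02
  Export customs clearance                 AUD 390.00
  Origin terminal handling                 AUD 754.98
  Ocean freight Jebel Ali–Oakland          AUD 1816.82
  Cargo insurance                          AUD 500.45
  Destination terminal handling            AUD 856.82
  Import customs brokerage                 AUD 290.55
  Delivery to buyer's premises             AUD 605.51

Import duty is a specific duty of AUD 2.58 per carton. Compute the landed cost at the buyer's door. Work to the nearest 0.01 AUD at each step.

Total landed cost: AUD 83633.91

EXW: the seller makes goods available at their premises; the buyer bears all onward costs.
CIF value = EXW price + inland to port + export clearance + origin terminal + freight + insurance = 74836.68 + 1322.02 + 390.00 + 754.98 + 1816.82 + 500.45 = 79620.95
Import duty = 876 × 2.58 = 2260.08
Buyer bears: inland to port 1322.02 + export clearance 390.00 + origin terminal 754.98 + freight 1816.82 + insurance 500.45 + destination terminal 856.82 + brokerage 290.55 + delivery 605.51 + duty 2260.08 = 8797.23
Landed cost = invoice 74836.68 + 8797.23 = 83633.91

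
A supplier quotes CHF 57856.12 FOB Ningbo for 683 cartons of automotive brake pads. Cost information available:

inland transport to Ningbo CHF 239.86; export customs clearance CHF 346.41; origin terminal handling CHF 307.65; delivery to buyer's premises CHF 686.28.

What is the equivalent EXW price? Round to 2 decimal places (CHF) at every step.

Not relevant to the conversion: delivery — on the buyer under both terms; not part of either seller's price.
From FOB to EXW, the seller no longer bears: inland to port, export clearance, origin terminal.
EXW price = 57856.12 − 239.86 − 346.41 − 307.65 = 56962.20

EXW price: CHF 56962.20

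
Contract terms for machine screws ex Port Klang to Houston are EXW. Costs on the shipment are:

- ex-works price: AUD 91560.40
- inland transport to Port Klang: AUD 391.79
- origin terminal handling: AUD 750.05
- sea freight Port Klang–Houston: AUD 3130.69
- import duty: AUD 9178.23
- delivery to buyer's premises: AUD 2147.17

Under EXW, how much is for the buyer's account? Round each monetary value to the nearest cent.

Buyer's account: AUD 15597.93

EXW: the seller makes goods available at their premises; the buyer bears all onward costs.
Seller's account: goods 91560.40 = 91560.40
Buyer's account: inland to port 391.79 + origin terminal 750.05 + freight 3130.69 + duty 9178.23 + delivery 2147.17 = 15597.93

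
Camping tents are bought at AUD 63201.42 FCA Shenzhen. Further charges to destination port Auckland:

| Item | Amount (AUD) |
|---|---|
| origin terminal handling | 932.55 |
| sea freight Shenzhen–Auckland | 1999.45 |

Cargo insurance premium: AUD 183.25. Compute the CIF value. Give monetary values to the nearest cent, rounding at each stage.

CIF value: AUD 66316.67

CIF = FCA price + pre-shipment costs + freight + insurance
CIF = 63201.42 + 932.55 + 1999.45 + 183.25 = 66316.67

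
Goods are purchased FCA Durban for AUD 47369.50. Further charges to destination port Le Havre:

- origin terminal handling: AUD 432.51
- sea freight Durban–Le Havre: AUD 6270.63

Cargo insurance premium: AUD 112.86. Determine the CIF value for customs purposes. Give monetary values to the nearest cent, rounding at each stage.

CIF = FCA price + pre-shipment costs + freight + insurance
CIF = 47369.50 + 432.51 + 6270.63 + 112.86 = 54185.50

CIF value: AUD 54185.50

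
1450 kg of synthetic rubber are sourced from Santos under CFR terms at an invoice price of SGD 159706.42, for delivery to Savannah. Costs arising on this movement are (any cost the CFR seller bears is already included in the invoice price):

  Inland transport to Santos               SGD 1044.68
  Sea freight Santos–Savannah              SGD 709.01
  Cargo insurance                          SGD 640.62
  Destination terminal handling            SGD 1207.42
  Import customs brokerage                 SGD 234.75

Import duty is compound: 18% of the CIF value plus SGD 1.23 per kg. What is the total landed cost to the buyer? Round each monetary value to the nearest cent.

CFR: the seller pays costs through ocean freight to the destination port, but not insurance.
Already in the invoice (seller's account under CFR): inland to port, freight — exclude.
CIF value = CFR price + insurance = 159706.42 + 640.62 = 160347.04
Ad valorem component: 160347.04 × 18% = 28862.47
Specific component: 1450 × 1.23 = 1783.50
Import duty = 28862.47 + 1783.50 = 30645.97
Buyer bears: insurance 640.62 + destination terminal 1207.42 + brokerage 234.75 + duty 30645.97 = 32728.76
Landed cost = invoice 159706.42 + 32728.76 = 192435.18

Total landed cost: SGD 192435.18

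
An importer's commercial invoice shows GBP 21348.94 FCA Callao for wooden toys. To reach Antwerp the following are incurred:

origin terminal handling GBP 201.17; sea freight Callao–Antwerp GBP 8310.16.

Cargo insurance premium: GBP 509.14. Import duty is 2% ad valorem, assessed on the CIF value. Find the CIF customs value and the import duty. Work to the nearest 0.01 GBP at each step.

CIF = FCA price + pre-shipment costs + freight + insurance
CIF = 21348.94 + 201.17 + 8310.16 + 509.14 = 30369.41
Import duty = 30369.41 × 2% = 607.39

CIF value: GBP 30369.41; import duty: GBP 607.39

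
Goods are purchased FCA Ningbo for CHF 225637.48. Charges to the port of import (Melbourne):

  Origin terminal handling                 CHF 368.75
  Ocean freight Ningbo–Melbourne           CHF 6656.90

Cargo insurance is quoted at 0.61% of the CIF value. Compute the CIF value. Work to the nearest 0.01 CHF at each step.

CIF value: CHF 234091.09

Let C be the CIF value. C = FCA price + pre-shipment costs + freight + 0.61% × C
C − 0.61% × C = 225637.48 + 368.75 + 6656.90
0.9939 × C = 232663.13
C = 232663.13 / 0.9939 = 234091.09
Insurance premium = 0.61% × 234091.09 = 1427.96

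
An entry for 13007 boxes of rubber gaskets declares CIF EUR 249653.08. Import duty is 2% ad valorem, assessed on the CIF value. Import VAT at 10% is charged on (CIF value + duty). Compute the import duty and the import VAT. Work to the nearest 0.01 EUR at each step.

Import duty: EUR 4993.06; import VAT: EUR 25464.61

Import duty = 249653.08 × 2% = 4993.06
VAT base = CIF + duty = 249653.08 + 4993.06 = 254646.14
Import VAT = 254646.14 × 10% = 25464.61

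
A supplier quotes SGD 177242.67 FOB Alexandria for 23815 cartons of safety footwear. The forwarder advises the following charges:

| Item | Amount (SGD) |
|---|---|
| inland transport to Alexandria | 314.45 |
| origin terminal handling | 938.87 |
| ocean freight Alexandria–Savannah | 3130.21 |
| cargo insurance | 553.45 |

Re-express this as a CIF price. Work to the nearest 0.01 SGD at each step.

CIF price: SGD 180926.33

Not relevant to the conversion: origin terminal, inland to port — on the seller under both FOB and CIF; already in the FOB price and stays in the CIF price.
From FOB to CIF, the seller additionally bears: freight, insurance.
CIF price = 177242.67 + 3130.21 + 553.45 = 180926.33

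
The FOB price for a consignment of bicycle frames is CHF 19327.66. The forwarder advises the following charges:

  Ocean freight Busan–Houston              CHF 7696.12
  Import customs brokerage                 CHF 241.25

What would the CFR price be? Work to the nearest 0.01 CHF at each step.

Not relevant to the conversion: brokerage — on the buyer under both terms; not part of either seller's price.
From FOB to CFR, the seller additionally bears: freight.
CFR price = 19327.66 + 7696.12 = 27023.78

CFR price: CHF 27023.78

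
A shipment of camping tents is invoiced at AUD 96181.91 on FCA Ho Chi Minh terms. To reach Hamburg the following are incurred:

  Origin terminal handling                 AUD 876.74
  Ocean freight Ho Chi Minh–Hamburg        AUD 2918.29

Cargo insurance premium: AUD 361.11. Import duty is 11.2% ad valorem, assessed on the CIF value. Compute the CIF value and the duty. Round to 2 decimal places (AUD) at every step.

CIF value: AUD 100338.05; import duty: AUD 11237.86

CIF = FCA price + pre-shipment costs + freight + insurance
CIF = 96181.91 + 876.74 + 2918.29 + 361.11 = 100338.05
Import duty = 100338.05 × 11.2% = 11237.86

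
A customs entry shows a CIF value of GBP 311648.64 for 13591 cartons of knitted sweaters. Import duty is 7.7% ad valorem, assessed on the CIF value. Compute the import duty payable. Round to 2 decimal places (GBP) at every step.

Import duty = 311648.64 × 7.7% = 23996.95

Import duty: GBP 23996.95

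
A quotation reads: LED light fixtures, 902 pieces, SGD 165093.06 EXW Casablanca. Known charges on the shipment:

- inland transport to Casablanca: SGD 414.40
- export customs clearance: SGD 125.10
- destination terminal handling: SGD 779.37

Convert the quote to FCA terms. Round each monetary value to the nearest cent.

Not relevant to the conversion: destination terminal — on the buyer under both terms; not part of either seller's price.
From EXW to FCA, the seller additionally bears: inland to port, export clearance.
FCA price = 165093.06 + 414.40 + 125.10 = 165632.56

FCA price: SGD 165632.56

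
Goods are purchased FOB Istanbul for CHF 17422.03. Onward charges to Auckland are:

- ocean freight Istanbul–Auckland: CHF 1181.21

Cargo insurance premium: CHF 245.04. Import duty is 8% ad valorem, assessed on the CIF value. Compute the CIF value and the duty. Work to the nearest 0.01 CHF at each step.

CIF value: CHF 18848.28; import duty: CHF 1507.86

CIF = FOB price + freight + insurance
CIF = 17422.03 + 1181.21 + 245.04 = 18848.28
Import duty = 18848.28 × 8% = 1507.86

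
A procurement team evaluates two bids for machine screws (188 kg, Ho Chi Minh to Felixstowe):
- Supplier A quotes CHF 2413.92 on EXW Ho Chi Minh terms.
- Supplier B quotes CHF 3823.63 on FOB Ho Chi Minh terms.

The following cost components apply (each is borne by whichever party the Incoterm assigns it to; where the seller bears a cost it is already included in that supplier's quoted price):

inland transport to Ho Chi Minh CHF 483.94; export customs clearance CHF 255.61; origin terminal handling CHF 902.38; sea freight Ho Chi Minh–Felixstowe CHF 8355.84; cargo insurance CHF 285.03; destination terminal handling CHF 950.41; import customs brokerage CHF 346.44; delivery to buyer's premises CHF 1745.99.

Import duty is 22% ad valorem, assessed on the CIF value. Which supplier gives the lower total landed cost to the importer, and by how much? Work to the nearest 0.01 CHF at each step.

Supplier B is cheaper by CHF 283.31

Supplier A (EXW):
CIF value = EXW price + inland to port + export clearance + origin terminal + freight + insurance = 2413.92 + 483.94 + 255.61 + 902.38 + 8355.84 + 285.03 = 12696.72
Import duty = 12696.72 × 22% = 2793.28
Buyer bears (A): 483.94 + 255.61 + 902.38 + 8355.84 + 285.03 + 950.41 + 346.44 + 1745.99 = 13325.64
Landed cost (A) = invoice 2413.92 + 13325.64 + duty 2793.28 = 18532.84
Supplier B (FOB):
CIF value = FOB price + freight + insurance = 3823.63 + 8355.84 + 285.03 = 12464.50
Import duty = 12464.50 × 22% = 2742.19
Buyer bears (B): 8355.84 + 285.03 + 950.41 + 346.44 + 1745.99 = 11683.71
Landed cost (B) = invoice 3823.63 + 11683.71 + duty 2742.19 = 18249.53
Difference = |18532.84 − 18249.53| = 283.31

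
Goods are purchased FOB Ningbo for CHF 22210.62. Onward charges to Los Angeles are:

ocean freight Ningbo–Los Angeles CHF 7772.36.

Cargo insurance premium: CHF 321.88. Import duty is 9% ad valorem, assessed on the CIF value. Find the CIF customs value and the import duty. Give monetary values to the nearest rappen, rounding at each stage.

CIF value: CHF 30304.86; import duty: CHF 2727.44

CIF = FOB price + freight + insurance
CIF = 22210.62 + 7772.36 + 321.88 = 30304.86
Import duty = 30304.86 × 9% = 2727.44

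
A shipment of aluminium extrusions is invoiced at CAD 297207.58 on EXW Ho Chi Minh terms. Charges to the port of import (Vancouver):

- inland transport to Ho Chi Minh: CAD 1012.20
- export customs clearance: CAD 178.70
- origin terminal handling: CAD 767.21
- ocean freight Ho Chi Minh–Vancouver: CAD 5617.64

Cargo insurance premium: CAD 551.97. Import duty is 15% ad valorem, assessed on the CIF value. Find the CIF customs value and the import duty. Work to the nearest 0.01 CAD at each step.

CIF = EXW price + pre-shipment costs + freight + insurance
CIF = 297207.58 + 1012.20 + 178.70 + 767.21 + 5617.64 + 551.97 = 305335.30
Import duty = 305335.30 × 15% = 45800.30

CIF value: CAD 305335.30; import duty: CAD 45800.30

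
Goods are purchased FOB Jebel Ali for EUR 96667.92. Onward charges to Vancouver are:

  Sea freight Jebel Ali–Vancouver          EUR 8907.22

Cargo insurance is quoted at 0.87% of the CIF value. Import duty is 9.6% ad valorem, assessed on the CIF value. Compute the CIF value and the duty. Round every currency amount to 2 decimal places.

Let C be the CIF value. C = FOB price + freight + 0.87% × C
C − 0.87% × C = 96667.92 + 8907.22
0.9913 × C = 105575.14
C = 105575.14 / 0.9913 = 106501.70
Insurance premium = 0.87% × 106501.70 = 926.56
Import duty = 106501.70 × 9.6% = 10224.16

CIF value: EUR 106501.70; import duty: EUR 10224.16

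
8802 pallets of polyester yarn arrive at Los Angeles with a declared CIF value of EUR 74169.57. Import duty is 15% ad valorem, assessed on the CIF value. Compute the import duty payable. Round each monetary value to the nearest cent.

Import duty: EUR 11125.44

Import duty = 74169.57 × 15% = 11125.44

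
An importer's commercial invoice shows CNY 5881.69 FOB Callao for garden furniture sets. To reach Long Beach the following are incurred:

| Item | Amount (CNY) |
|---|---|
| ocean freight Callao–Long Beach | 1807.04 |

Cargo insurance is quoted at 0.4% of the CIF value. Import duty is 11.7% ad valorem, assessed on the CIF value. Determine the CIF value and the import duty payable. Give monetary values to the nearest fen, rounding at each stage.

CIF value: CNY 7719.61; import duty: CNY 903.19

Let C be the CIF value. C = FOB price + freight + 0.4% × C
C − 0.4% × C = 5881.69 + 1807.04
0.996 × C = 7688.73
C = 7688.73 / 0.996 = 7719.61
Insurance premium = 0.4% × 7719.61 = 30.88
Import duty = 7719.61 × 11.7% = 903.19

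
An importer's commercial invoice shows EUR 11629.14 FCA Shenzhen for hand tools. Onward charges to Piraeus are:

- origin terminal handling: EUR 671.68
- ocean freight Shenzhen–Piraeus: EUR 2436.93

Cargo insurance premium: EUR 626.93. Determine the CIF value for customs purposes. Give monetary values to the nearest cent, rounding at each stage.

CIF = FCA price + pre-shipment costs + freight + insurance
CIF = 11629.14 + 671.68 + 2436.93 + 626.93 = 15364.68

CIF value: EUR 15364.68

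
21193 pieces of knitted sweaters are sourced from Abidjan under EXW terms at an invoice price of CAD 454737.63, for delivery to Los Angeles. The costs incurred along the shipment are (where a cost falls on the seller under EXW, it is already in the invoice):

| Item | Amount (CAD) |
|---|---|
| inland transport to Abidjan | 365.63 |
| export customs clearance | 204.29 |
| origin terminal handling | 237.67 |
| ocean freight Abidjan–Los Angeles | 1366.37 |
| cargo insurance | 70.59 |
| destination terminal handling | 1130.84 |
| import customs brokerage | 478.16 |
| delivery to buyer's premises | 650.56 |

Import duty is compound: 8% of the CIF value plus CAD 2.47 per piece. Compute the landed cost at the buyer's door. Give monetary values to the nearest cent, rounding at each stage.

Total landed cost: CAD 548147.02

EXW: the seller makes goods available at their premises; the buyer bears all onward costs.
CIF value = EXW price + inland to port + export clearance + origin terminal + freight + insurance = 454737.63 + 365.63 + 204.29 + 237.67 + 1366.37 + 70.59 = 456982.18
Ad valorem component: 456982.18 × 8% = 36558.57
Specific component: 21193 × 2.47 = 52346.71
Import duty = 36558.57 + 52346.71 = 88905.28
Buyer bears: inland to port 365.63 + export clearance 204.29 + origin terminal 237.67 + freight 1366.37 + insurance 70.59 + destination terminal 1130.84 + brokerage 478.16 + delivery 650.56 + duty 88905.28 = 93409.39
Landed cost = invoice 454737.63 + 93409.39 = 548147.02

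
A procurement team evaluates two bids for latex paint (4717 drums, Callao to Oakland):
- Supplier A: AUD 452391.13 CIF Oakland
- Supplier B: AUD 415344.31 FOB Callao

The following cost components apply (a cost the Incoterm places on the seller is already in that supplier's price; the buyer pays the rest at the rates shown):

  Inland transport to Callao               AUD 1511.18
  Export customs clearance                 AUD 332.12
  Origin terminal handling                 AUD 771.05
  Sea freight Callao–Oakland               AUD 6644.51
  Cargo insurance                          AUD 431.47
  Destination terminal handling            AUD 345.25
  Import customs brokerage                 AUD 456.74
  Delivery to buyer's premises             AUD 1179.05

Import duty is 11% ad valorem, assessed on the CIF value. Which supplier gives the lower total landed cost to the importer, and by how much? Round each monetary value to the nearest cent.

Supplier A (CIF):
The CIF price already equals the CIF value: 452391.13
Import duty = 452391.13 × 11% = 49763.02
Buyer bears (A): 345.25 + 456.74 + 1179.05 = 1981.04
Landed cost (A) = invoice 452391.13 + 1981.04 + duty 49763.02 = 504135.19
Supplier B (FOB):
CIF value = FOB price + freight + insurance = 415344.31 + 6644.51 + 431.47 = 422420.29
Import duty = 422420.29 × 11% = 46466.23
Buyer bears (B): 6644.51 + 431.47 + 345.25 + 456.74 + 1179.05 = 9057.02
Landed cost (B) = invoice 415344.31 + 9057.02 + duty 46466.23 = 470867.56
Difference = |504135.19 − 470867.56| = 33267.63

Supplier B is cheaper by AUD 33267.63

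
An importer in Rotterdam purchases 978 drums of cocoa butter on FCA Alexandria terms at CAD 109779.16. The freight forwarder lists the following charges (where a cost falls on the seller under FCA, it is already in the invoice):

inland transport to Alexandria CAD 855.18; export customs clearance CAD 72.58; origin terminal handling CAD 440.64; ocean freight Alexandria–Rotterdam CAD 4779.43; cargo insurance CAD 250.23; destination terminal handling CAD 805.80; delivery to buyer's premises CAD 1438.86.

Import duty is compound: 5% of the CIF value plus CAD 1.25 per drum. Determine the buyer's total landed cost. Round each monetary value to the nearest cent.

FCA: the seller delivers export-cleared goods to the carrier; the buyer bears costs from that point.
Already in the invoice (seller's account under FCA): inland to port, export clearance — exclude.
CIF value = FCA price + origin terminal + freight + insurance = 109779.16 + 440.64 + 4779.43 + 250.23 = 115249.46
Ad valorem component: 115249.46 × 5% = 5762.47
Specific component: 978 × 1.25 = 1222.50
Import duty = 5762.47 + 1222.50 = 6984.97
Buyer bears: origin terminal 440.64 + freight 4779.43 + insurance 250.23 + destination terminal 805.80 + delivery 1438.86 + duty 6984.97 = 14699.93
Landed cost = invoice 109779.16 + 14699.93 = 124479.09

Total landed cost: CAD 124479.09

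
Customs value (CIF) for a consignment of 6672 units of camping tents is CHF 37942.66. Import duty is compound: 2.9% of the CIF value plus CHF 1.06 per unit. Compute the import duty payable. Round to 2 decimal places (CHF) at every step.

Ad valorem component: 37942.66 × 2.9% = 1100.34
Specific component: 6672 × 1.06 = 7072.32
Import duty = 1100.34 + 7072.32 = 8172.66

Import duty: CHF 8172.66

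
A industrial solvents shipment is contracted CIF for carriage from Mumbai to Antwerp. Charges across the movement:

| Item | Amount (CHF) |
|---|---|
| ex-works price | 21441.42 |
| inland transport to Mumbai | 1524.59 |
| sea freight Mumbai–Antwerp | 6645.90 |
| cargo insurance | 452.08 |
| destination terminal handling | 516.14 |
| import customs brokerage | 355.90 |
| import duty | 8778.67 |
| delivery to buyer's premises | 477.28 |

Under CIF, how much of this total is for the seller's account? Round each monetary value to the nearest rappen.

Seller's account: CHF 30063.99

CIF: the seller pays costs through ocean freight and marine insurance to the destination port.
Seller's account: goods 21441.42 + inland to port 1524.59 + freight 6645.90 + insurance 452.08 = 30063.99
Buyer's account: destination terminal 516.14 + brokerage 355.90 + duty 8778.67 + delivery 477.28 = 10127.99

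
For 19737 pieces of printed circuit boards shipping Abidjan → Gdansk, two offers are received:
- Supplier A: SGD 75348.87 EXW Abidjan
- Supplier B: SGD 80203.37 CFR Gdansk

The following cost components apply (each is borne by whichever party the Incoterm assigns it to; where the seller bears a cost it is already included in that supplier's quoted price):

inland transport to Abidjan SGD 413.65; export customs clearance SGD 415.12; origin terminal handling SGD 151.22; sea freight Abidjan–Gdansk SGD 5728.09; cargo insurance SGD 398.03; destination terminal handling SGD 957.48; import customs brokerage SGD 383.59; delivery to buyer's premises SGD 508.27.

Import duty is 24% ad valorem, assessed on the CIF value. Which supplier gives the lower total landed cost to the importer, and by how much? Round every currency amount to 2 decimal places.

Supplier B is cheaper by SGD 2298.44

Supplier A (EXW):
CIF value = EXW price + inland to port + export clearance + origin terminal + freight + insurance = 75348.87 + 413.65 + 415.12 + 151.22 + 5728.09 + 398.03 = 82454.98
Import duty = 82454.98 × 24% = 19789.20
Buyer bears (A): 413.65 + 415.12 + 151.22 + 5728.09 + 398.03 + 957.48 + 383.59 + 508.27 = 8955.45
Landed cost (A) = invoice 75348.87 + 8955.45 + duty 19789.20 = 104093.52
Supplier B (CFR):
CIF value = CFR price + insurance = 80203.37 + 398.03 = 80601.40
Import duty = 80601.40 × 24% = 19344.34
Buyer bears (B): 398.03 + 957.48 + 383.59 + 508.27 = 2247.37
Landed cost (B) = invoice 80203.37 + 2247.37 + duty 19344.34 = 101795.08
Difference = |104093.52 − 101795.08| = 2298.44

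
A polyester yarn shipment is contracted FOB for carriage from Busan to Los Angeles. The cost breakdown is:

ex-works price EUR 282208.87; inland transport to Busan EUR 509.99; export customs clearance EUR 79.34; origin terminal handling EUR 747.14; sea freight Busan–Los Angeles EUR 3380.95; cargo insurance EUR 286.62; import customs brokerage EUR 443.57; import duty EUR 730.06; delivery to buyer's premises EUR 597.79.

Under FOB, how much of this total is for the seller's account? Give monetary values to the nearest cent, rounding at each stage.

Seller's account: EUR 283545.34

FOB: the seller bears costs until goods are on board at the origin port; the buyer bears freight, insurance and all costs thereafter.
Seller's account: goods 282208.87 + inland to port 509.99 + export clearance 79.34 + origin terminal 747.14 = 283545.34
Buyer's account: freight 3380.95 + insurance 286.62 + brokerage 443.57 + duty 730.06 + delivery 597.79 = 5438.99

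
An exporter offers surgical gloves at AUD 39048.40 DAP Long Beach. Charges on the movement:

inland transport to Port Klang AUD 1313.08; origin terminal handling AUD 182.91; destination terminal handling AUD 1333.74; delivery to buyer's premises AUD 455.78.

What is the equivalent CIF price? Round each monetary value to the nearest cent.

Not relevant to the conversion: inland to port, origin terminal — on the seller under both DAP and CIF; already in the DAP price and stays in the CIF price.
From DAP to CIF, the seller no longer bears: destination terminal, delivery.
CIF price = 39048.40 − 1333.74 − 455.78 = 37258.88

CIF price: AUD 37258.88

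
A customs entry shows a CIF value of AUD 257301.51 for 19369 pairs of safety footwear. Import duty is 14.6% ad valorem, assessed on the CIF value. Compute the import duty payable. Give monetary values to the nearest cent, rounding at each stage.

Import duty = 257301.51 × 14.6% = 37566.02

Import duty: AUD 37566.02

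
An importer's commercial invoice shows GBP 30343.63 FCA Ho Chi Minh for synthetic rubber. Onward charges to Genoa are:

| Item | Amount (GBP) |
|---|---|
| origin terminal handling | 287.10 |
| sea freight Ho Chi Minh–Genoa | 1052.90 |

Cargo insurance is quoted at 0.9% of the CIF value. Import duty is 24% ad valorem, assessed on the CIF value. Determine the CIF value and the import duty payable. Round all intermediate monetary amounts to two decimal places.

Let C be the CIF value. C = FCA price + pre-shipment costs + freight + 0.9% × C
C − 0.9% × C = 30343.63 + 287.10 + 1052.90
0.991 × C = 31683.63
C = 31683.63 / 0.991 = 31971.37
Insurance premium = 0.9% × 31971.37 = 287.74
Import duty = 31971.37 × 24% = 7673.13

CIF value: GBP 31971.37; import duty: GBP 7673.13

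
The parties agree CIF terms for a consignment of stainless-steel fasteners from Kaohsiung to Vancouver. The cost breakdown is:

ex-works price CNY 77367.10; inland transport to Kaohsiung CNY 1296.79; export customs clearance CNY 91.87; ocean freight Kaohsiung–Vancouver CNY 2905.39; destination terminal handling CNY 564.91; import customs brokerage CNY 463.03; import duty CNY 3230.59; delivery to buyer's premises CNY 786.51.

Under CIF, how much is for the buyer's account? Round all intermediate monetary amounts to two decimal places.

Buyer's account: CNY 5045.04

CIF: the seller pays costs through ocean freight and marine insurance to the destination port.
Seller's account: goods 77367.10 + inland to port 1296.79 + export clearance 91.87 + freight 2905.39 = 81661.15
Buyer's account: destination terminal 564.91 + brokerage 463.03 + duty 3230.59 + delivery 786.51 = 5045.04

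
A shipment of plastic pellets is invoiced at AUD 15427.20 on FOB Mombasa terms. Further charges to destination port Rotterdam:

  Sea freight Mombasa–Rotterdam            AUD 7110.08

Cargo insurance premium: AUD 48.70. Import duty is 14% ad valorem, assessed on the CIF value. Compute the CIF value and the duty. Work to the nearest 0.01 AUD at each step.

CIF value: AUD 22585.98; import duty: AUD 3162.04

CIF = FOB price + freight + insurance
CIF = 15427.20 + 7110.08 + 48.70 = 22585.98
Import duty = 22585.98 × 14% = 3162.04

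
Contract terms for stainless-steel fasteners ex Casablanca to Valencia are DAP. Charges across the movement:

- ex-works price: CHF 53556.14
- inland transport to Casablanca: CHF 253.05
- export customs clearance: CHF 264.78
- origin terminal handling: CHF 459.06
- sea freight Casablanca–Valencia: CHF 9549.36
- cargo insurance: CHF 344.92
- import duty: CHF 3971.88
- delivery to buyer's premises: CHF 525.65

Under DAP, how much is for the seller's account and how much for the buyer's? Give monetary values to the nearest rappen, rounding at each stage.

Seller: CHF 64952.96; buyer: CHF 3971.88

DAP: the seller bears all costs to the named destination except import duty and clearance.
Seller's account: goods 53556.14 + inland to port 253.05 + export clearance 264.78 + origin terminal 459.06 + freight 9549.36 + insurance 344.92 + delivery 525.65 = 64952.96
Buyer's account: duty 3971.88 = 3971.88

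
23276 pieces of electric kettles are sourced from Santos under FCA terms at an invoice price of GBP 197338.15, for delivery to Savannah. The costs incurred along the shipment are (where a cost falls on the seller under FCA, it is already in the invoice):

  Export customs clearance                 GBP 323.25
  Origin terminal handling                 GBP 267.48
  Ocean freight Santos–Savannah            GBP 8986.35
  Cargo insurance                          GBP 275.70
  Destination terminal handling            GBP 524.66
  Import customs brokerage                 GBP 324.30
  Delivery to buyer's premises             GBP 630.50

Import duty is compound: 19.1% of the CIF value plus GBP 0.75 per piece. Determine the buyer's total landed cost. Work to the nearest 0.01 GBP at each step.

Total landed cost: GBP 265315.87

FCA: the seller delivers export-cleared goods to the carrier; the buyer bears costs from that point.
Already in the invoice (seller's account under FCA): export clearance — exclude.
CIF value = FCA price + origin terminal + freight + insurance = 197338.15 + 267.48 + 8986.35 + 275.70 = 206867.68
Ad valorem component: 206867.68 × 19.1% = 39511.73
Specific component: 23276 × 0.75 = 17457.00
Import duty = 39511.73 + 17457.00 = 56968.73
Buyer bears: origin terminal 267.48 + freight 8986.35 + insurance 275.70 + destination terminal 524.66 + brokerage 324.30 + delivery 630.50 + duty 56968.73 = 67977.72
Landed cost = invoice 197338.15 + 67977.72 = 265315.87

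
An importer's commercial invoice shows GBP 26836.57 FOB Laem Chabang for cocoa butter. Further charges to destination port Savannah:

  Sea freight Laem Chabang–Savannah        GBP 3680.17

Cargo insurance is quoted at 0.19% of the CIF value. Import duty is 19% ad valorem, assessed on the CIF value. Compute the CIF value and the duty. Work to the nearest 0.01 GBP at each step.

CIF value: GBP 30574.83; import duty: GBP 5809.22

Let C be the CIF value. C = FOB price + freight + 0.19% × C
C − 0.19% × C = 26836.57 + 3680.17
0.9981 × C = 30516.74
C = 30516.74 / 0.9981 = 30574.83
Insurance premium = 0.19% × 30574.83 = 58.09
Import duty = 30574.83 × 19% = 5809.22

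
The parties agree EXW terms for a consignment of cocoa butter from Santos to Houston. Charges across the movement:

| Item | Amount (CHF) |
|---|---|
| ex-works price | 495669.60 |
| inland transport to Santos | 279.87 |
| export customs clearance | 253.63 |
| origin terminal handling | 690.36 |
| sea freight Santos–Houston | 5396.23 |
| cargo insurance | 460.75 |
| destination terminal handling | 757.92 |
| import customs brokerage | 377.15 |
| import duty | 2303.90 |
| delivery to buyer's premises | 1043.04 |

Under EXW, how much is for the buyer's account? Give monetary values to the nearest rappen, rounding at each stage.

EXW: the seller makes goods available at their premises; the buyer bears all onward costs.
Seller's account: goods 495669.60 = 495669.60
Buyer's account: inland to port 279.87 + export clearance 253.63 + origin terminal 690.36 + freight 5396.23 + insurance 460.75 + destination terminal 757.92 + brokerage 377.15 + duty 2303.90 + delivery 1043.04 = 11562.85

Buyer's account: CHF 11562.85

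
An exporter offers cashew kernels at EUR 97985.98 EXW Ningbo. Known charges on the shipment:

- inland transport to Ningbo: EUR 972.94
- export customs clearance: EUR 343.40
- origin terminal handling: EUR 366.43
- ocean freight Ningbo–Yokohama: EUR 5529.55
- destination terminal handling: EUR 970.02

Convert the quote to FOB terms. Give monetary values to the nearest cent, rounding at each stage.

FOB price: EUR 99668.75

Not relevant to the conversion: destination terminal, freight — on the buyer under both terms; not part of either seller's price.
From EXW to FOB, the seller additionally bears: inland to port, export clearance, origin terminal.
FOB price = 97985.98 + 972.94 + 343.40 + 366.43 = 99668.75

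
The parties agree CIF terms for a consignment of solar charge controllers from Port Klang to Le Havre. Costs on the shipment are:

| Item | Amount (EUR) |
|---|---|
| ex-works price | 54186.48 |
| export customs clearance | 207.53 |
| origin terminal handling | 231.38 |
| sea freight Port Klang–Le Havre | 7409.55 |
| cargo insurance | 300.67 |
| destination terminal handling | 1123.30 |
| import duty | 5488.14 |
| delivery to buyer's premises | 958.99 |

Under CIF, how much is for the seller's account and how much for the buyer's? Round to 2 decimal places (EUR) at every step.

CIF: the seller pays costs through ocean freight and marine insurance to the destination port.
Seller's account: goods 54186.48 + export clearance 207.53 + origin terminal 231.38 + freight 7409.55 + insurance 300.67 = 62335.61
Buyer's account: destination terminal 1123.30 + duty 5488.14 + delivery 958.99 = 7570.43

Seller: EUR 62335.61; buyer: EUR 7570.43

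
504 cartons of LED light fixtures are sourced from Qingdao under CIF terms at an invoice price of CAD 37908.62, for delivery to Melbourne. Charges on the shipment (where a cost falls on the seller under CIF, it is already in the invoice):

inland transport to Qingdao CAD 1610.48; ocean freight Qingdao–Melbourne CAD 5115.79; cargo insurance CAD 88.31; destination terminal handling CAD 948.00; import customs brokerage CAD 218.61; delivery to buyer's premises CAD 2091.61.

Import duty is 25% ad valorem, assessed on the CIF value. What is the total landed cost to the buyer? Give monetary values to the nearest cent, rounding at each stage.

CIF: the seller pays costs through ocean freight and marine insurance to the destination port.
Already in the invoice (seller's account under CIF): inland to port, freight, insurance — exclude.
The CIF price already equals the CIF value: 37908.62
Import duty = 37908.62 × 25% = 9477.16
Buyer bears: destination terminal 948.00 + brokerage 218.61 + delivery 2091.61 + duty 9477.16 = 12735.38
Landed cost = invoice 37908.62 + 12735.38 = 50644.00

Total landed cost: CAD 50644.00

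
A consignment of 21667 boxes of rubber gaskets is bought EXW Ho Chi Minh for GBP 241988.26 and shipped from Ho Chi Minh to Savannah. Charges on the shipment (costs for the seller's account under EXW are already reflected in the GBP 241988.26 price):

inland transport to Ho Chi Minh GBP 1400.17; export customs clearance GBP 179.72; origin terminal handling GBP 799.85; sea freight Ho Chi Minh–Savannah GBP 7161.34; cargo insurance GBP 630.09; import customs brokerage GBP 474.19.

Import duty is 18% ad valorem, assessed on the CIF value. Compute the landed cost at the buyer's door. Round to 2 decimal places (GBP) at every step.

EXW: the seller makes goods available at their premises; the buyer bears all onward costs.
CIF value = EXW price + inland to port + export clearance + origin terminal + freight + insurance = 241988.26 + 1400.17 + 179.72 + 799.85 + 7161.34 + 630.09 = 252159.43
Import duty = 252159.43 × 18% = 45388.70
Buyer bears: inland to port 1400.17 + export clearance 179.72 + origin terminal 799.85 + freight 7161.34 + insurance 630.09 + brokerage 474.19 + duty 45388.70 = 56034.06
Landed cost = invoice 241988.26 + 56034.06 = 298022.32

Total landed cost: GBP 298022.32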